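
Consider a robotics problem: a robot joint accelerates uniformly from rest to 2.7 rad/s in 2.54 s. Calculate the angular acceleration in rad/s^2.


alpha = delta_omega / t = 2.7 / 2.54 = 1.0630

1.0630 rad/s^2


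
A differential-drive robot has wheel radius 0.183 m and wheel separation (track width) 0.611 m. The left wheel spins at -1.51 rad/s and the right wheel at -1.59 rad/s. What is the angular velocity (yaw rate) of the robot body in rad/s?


omega = r*(wR - wL)/L = 0.183*(-1.59 - (-1.51))/0.611 = -0.0240

-0.0240 rad/s


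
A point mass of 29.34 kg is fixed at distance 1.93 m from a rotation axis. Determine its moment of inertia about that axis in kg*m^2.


I = m*r^2 = 29.34*1.93^2 = 109.2886

109.2886 kg*m^2


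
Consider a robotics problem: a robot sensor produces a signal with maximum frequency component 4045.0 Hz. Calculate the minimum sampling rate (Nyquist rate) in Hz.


f_s,min = 2*f_max = 2*4045.0 = 8090.0000

8090.0000 Hz


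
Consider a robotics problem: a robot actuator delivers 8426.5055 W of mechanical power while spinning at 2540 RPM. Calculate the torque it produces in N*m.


omega = 2540 * 2*pi/60 = 265.988178 rad/s
tau = P / omega = 8426.5055 / 265.988178 = 31.6800

31.6800 N*m


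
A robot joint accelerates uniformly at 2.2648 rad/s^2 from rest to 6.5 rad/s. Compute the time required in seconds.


t = delta_omega / alpha = 6.5 / 2.2648 = 2.8700

2.8700 s


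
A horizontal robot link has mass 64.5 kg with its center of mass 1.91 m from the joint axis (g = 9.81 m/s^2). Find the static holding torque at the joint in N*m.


tau = m*g*L = 64.5 * 9.81 * 1.91 = 1208.5430

1208.5430 N*m


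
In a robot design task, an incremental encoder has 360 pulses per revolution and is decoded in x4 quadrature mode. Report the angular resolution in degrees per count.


resolution = 360 / (PPR * 4) = 360 / 1440 = 0.2500

0.2500 degrees


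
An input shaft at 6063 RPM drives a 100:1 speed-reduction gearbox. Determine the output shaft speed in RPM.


omega_out = omega_in / N = 6063 / 100 = 60.6300

60.6300 RPM


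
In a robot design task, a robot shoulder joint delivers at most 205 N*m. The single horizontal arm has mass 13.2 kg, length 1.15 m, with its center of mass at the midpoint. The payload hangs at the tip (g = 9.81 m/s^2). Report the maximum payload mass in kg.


tau_arm = m_arm*g*(L/2) = 13.2*9.81*1.15/2 = 74.4579 N*m
tau_payload = tau_max - tau_arm = 205 - 74.4579 = 130.5421
m_payload = tau_payload / (g*L) = 130.5421 / (9.81*1.15) = 11.5713

11.5713 kg


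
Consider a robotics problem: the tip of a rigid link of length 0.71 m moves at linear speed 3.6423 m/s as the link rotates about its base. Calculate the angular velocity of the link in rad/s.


omega = v / L = 3.6423 / 0.71 = 5.1300

5.1300 rad/s


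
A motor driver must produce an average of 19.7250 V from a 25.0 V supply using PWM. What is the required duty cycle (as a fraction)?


D = V_avg/V_supply = 19.7250/25.0 = 0.7890

0.7890


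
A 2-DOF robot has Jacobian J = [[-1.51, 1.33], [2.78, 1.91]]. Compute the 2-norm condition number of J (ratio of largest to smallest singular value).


JJ^T eigenvalues: trace(JJ^T) = 15.4255, det(JJ^T) = det(J)^2 = 43.31614225
s_max^2 = (15.4255 + sqrt(64.68148125))/2 = 11.73398990
s_min^2 = (15.4255 - sqrt(64.68148125))/2 = 3.69151010
kappa = s_max/s_min = sqrt(11.73398990/3.69151010) = 1.7829

1.7829


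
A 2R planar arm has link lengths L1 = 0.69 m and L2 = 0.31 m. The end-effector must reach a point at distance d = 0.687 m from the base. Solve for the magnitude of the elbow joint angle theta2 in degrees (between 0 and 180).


cos(th2) = (d^2 - L1^2 - L2^2)/(2*L1*L2) = (0.687^2 - 0.69^2 - 0.31^2)/(2*0.69*0.31) = -0.23429406
th2 = acos(-0.23429406) = 103.5500 deg

103.5500 degrees


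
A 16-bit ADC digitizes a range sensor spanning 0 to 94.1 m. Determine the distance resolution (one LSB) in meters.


res = range / 2^n = 94.1/2^16 = 94.1/65536 = 0.0014

0.0014 m


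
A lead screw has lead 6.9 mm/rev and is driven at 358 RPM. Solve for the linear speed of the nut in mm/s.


v = lead * (RPM/60) = 6.9*358/60 = 41.1700

41.1700 mm/s


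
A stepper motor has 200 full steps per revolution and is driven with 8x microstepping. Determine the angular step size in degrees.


step = 360/(200*8) = 360/1600 = 0.2250

0.2250 degrees


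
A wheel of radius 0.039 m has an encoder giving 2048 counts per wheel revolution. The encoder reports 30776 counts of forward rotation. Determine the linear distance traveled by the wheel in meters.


revs = 30776/2048 = 15.027344
d = revs * 2*pi*r = 15.027344 * 2*pi*0.039 = 3.6824

3.6824 m


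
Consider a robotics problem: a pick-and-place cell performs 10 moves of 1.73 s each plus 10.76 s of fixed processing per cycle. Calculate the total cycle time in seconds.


T = 10*1.73 + 10.76 = 28.0600

28.0600 s


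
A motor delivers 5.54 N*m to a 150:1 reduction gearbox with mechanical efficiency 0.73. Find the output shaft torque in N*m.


tau_out = tau_in * N * eta = 5.54 * 150 * 0.73 = 606.6300

606.6300 N*m


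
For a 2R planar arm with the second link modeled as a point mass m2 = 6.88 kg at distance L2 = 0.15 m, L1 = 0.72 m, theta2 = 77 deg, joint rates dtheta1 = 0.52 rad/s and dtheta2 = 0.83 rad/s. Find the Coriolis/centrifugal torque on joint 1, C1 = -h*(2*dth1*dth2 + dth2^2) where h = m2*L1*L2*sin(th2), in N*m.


h = m2*L1*L2*sin(th2) = 6.88*0.72*0.15*sin(77 deg) = 0.723996
C1 = -h*(2*0.52*0.83 + 0.83^2) = -0.723996*1.5521 = -1.1237

-1.1237 N*m


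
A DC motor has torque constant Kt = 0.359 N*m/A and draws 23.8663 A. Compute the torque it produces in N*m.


tau = Kt * I = 0.359*23.8663 = 8.5680

8.5680 N*m


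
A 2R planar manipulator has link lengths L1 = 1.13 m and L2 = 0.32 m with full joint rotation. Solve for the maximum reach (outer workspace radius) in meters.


r_max = L1 + L2 = 1.13 + 0.32 = 1.4500

1.4500 m


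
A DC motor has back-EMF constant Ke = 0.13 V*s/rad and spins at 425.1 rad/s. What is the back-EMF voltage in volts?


V_emf = Ke * omega = 0.13*425.1 = 55.2630

55.2630 V


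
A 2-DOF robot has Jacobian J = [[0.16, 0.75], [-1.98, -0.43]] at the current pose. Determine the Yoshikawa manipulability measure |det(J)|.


det(J) = 0.16*-0.43 - (0.75)*(-1.98) = 1.4162
|det(J)| = 1.4162

1.4162


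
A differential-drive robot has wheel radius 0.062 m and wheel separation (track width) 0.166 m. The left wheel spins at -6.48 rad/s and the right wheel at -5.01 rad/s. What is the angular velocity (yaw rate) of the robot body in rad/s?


omega = r*(wR - wL)/L = 0.062*(-5.01 - (-6.48))/0.166 = 0.5490

0.5490 rad/s


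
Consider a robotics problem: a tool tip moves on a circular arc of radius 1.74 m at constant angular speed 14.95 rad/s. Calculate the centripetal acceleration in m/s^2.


a_c = omega^2 * r = 14.95^2 * 1.74 = 388.8943

388.8943 m/s^2


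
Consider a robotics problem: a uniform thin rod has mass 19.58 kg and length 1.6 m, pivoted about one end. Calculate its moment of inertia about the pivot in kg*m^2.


I = (1/3)*m*L^2 = (1/3)*19.58*1.6^2 = 16.7083

16.7083 kg*m^2


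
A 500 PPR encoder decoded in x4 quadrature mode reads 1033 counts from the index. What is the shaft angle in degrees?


angle = counts * 360 / (PPR*4) = 1033 * 360 / 2000 = 185.9400

185.9400 degrees


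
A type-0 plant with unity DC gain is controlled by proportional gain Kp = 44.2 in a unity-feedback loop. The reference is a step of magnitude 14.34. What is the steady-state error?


e_ss = R/(1 + Kp) = 14.34/(1 + 44.2) = 14.34/45.2000 = 0.3173

0.3173


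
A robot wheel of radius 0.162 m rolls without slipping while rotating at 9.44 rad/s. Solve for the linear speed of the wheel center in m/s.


v = omega * r = 9.44 * 0.162 = 1.5293

1.5293 m/s


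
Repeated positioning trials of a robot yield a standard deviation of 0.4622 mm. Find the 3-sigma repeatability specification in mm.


repeatability = 3*sigma = 3*0.4622 = 1.3866

1.3866 mm


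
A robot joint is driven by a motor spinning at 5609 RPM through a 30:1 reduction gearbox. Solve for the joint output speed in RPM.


omega_joint = omega_motor / N = 5609 / 30 = 186.9667

186.9667 RPM


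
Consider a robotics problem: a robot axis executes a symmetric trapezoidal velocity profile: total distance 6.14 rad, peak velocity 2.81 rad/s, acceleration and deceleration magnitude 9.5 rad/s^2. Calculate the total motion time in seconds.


t_acc = v/a = 2.81/9.5 = 0.295789 s
d_acc = v^2/(2a) = 0.415584 rad (each ramp)
d_cruise = 6.14 - 2*0.415584 = 5.308832 rad
t_cruise = 5.308832/2.81 = 1.889264 s
t_total = 2*0.295789 + 1.889264 = 2.4808

2.4808 s


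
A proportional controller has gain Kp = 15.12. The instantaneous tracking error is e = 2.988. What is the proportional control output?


u_P = Kp * e = 15.12 * 2.988 = 45.1786

45.1786


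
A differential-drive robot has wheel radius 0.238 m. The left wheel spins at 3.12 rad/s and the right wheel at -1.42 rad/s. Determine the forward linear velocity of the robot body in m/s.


v = r*(wR + wL)/2 = 0.238*(-1.42 + 3.12)/2 = 0.2023

0.2023 m/s


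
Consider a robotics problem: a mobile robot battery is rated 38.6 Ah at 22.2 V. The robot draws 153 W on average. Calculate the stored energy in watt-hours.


E = capacity * V = 38.6*22.2 = 856.9200

856.9200 Wh


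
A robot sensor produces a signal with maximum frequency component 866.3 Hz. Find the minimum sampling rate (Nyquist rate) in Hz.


f_s,min = 2*f_max = 2*866.3 = 1732.6000

1732.6000 Hz


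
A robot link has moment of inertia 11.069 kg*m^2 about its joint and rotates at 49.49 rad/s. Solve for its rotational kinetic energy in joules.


KE = (1/2)*I*omega^2 = 0.5*11.069*49.49^2 = 13555.4300

13555.4300 J


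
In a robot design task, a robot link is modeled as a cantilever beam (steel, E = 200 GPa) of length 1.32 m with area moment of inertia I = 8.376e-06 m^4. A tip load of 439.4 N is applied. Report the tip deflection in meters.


delta = F*L^3/(3*E*I) = 439.4*1.32^3/(3*2.000e+11*8.376e-06)
      = 1010.6059392/5025600 = 2.0109e-04

2.0109e-04 m


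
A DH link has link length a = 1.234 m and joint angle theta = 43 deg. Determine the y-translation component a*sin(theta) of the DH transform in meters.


a*sin(theta) = 1.234*sin(43 deg) = 0.8416

0.8416 m


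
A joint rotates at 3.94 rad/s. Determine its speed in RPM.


RPM = 3.94 * 60/(2*pi) = 37.6242

37.6242 RPM


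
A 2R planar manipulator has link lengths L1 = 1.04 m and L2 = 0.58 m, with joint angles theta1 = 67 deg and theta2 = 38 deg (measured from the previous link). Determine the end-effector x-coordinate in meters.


x = L1*cos(th1) + L2*cos(th1+th2) = 1.04*cos(67 deg) + 0.58*cos(105 deg) = 0.2562

0.2562 m


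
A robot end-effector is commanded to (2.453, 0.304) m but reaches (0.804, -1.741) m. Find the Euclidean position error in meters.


dx = 0.804 - (2.453) = -1.6490, dy = -1.741 - (0.304) = -2.0450
err = sqrt(2.719201 + 4.182025) = 2.6270

2.6270 m


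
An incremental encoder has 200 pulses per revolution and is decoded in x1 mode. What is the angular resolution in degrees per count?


resolution = 360 / (PPR * 1) = 360 / 200 = 1.8000

1.8000 degrees


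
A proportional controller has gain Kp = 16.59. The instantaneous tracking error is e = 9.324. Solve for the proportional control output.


u_P = Kp * e = 16.59 * 9.324 = 154.6852

154.6852


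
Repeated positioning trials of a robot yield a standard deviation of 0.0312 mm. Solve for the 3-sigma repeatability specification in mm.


repeatability = 3*sigma = 3*0.0312 = 0.0936

0.0936 mm


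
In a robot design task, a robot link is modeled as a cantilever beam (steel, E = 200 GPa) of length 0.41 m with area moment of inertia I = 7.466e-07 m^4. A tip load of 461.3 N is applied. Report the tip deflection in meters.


delta = F*L^3/(3*E*I) = 461.3*0.41^3/(3*2.000e+11*7.466e-07)
      = 31.7932573/447960 = 7.0973e-05

7.0973e-05 m


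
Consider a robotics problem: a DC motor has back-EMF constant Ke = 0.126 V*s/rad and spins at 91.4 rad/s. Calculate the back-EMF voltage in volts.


V_emf = Ke * omega = 0.126*91.4 = 11.5164

11.5164 V


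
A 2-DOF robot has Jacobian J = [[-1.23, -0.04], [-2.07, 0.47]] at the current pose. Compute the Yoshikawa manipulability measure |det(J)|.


det(J) = -1.23*0.47 - (-0.04)*(-2.07) = -0.6609
|det(J)| = 0.6609

0.6609


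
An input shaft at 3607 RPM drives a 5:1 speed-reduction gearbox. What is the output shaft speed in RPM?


omega_out = omega_in / N = 3607 / 5 = 721.4000

721.4000 RPM


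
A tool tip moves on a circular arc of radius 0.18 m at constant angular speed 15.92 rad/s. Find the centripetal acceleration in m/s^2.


a_c = omega^2 * r = 15.92^2 * 0.18 = 45.6204

45.6204 m/s^2


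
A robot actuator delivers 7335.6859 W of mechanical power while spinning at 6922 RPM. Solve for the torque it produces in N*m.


omega = 6922 * 2*pi/60 = 724.870145 rad/s
tau = P / omega = 7335.6859 / 724.870145 = 10.1200

10.1200 N*m


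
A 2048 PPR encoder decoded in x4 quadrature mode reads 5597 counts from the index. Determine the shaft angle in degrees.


angle = counts * 360 / (PPR*4) = 5597 * 360 / 8192 = 245.9619

245.9619 degrees


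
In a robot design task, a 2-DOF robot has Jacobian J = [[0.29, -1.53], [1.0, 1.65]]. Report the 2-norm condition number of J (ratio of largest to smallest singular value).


JJ^T eigenvalues: trace(JJ^T) = 6.1475, det(JJ^T) = det(J)^2 = 4.03407225
s_max^2 = (6.1475 + sqrt(21.65546725))/2 = 5.40052176
s_min^2 = (6.1475 - sqrt(21.65546725))/2 = 0.74697824
kappa = s_max/s_min = sqrt(5.40052176/0.74697824) = 2.6888

2.6888


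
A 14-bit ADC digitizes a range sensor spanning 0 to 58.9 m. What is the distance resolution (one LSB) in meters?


res = range / 2^n = 58.9/2^14 = 58.9/16384 = 0.0036

0.0036 m


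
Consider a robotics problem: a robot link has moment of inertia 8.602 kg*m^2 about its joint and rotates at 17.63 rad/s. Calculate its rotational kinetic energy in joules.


KE = (1/2)*I*omega^2 = 0.5*8.602*17.63^2 = 1336.8235

1336.8235 J


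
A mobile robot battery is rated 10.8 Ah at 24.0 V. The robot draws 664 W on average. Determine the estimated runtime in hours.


E = 10.8*24.0 = 259.2000 Wh
t = E/P = 259.2000/664 = 0.3904

0.3904 hours


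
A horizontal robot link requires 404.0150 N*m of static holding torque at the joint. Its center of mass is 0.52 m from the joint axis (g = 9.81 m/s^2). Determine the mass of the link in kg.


m = tau / (g*L) = 404.0150 / (9.81 * 0.52) = 79.2000

79.2000 kg


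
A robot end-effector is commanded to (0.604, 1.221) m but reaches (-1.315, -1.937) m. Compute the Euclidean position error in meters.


dx = -1.315 - (0.604) = -1.9190, dy = -1.937 - (1.221) = -3.1580
err = sqrt(3.682561 + 9.972964) = 3.6953

3.6953 m


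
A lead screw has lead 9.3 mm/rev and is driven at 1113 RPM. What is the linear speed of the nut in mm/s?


v = lead * (RPM/60) = 9.3*1113/60 = 172.5150

172.5150 mm/s


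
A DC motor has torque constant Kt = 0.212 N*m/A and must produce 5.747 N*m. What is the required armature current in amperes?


I = tau / Kt = 5.747/0.212 = 27.1085

27.1085 A


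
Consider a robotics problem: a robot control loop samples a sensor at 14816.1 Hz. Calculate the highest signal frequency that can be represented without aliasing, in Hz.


f_max = f_s/2 = 14816.1/2 = 7408.0500

7408.0500 Hz


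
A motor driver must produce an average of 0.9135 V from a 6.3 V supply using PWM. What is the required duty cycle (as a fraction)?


D = V_avg/V_supply = 0.9135/6.3 = 0.1450

0.1450


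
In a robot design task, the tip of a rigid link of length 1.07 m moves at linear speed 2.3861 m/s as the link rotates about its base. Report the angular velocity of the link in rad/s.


omega = v / L = 2.3861 / 1.07 = 2.2300

2.2300 rad/s


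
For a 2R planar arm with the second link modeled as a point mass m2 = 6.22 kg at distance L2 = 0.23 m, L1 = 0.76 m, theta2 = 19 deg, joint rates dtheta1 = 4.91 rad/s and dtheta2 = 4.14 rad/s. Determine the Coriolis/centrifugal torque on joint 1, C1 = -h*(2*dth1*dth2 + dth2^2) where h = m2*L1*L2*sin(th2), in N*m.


h = m2*L1*L2*sin(th2) = 6.22*0.76*0.23*sin(19 deg) = 0.353976
C1 = -h*(2*4.91*4.14 + 4.14^2) = -0.353976*57.7944 = -20.4578

-20.4578 N*m


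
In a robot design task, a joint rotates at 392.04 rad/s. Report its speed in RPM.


RPM = 392.04 * 60/(2*pi) = 3743.7062

3743.7062 RPM


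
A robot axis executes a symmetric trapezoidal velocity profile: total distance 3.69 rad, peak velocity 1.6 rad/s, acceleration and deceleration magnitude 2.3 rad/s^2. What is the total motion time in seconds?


t_acc = v/a = 1.6/2.3 = 0.695652 s
d_acc = v^2/(2a) = 0.556522 rad (each ramp)
d_cruise = 3.69 - 2*0.556522 = 2.576956 rad
t_cruise = 2.576956/1.6 = 1.610597 s
t_total = 2*0.695652 + 1.610597 = 3.0019

3.0019 s


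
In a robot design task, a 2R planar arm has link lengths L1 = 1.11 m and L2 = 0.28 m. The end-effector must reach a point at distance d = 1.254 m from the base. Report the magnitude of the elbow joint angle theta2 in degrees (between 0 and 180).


cos(th2) = (d^2 - L1^2 - L2^2)/(2*L1*L2) = (1.254^2 - 1.11^2 - 0.28^2)/(2*1.11*0.28) = 0.42151866
th2 = acos(0.42151866) = 65.0695 deg

65.0695 degrees


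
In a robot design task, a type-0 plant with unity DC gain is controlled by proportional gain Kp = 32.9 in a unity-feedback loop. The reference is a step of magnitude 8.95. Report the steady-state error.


e_ss = R/(1 + Kp) = 8.95/(1 + 32.9) = 8.95/33.9000 = 0.2640

0.2640


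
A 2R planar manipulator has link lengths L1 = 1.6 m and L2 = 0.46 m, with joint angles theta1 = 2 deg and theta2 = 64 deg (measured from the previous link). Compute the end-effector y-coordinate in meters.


y = L1*sin(th1) + L2*sin(th1+th2) = 1.6*sin(2 deg) + 0.46*sin(66 deg) = 0.4761

0.4761 m


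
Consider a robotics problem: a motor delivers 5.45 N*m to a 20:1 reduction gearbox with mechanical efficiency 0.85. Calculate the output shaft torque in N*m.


tau_out = tau_in * N * eta = 5.45 * 20 * 0.85 = 92.6500

92.6500 N*m


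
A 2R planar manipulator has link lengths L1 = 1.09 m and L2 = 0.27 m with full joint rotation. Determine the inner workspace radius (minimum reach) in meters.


r_min = |L1 - L2| = |1.09 - 0.27| = 0.8200

0.8200 m


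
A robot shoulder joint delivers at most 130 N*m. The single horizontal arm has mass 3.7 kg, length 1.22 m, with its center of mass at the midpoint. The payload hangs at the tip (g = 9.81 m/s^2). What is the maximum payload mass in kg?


tau_arm = m_arm*g*(L/2) = 3.7*9.81*1.22/2 = 22.1412 N*m
tau_payload = tau_max - tau_arm = 130 - 22.1412 = 107.8588
m_payload = tau_payload / (g*L) = 107.8588 / (9.81*1.22) = 9.0121

9.0121 kg


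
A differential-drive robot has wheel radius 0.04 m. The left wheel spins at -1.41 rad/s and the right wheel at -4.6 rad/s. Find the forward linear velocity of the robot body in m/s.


v = r*(wR + wL)/2 = 0.04*(-4.6 + -1.41)/2 = -0.1202

-0.1202 m/s


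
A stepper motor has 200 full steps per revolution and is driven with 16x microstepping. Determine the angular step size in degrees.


step = 360/(200*16) = 360/3200 = 0.1125

0.1125 degrees


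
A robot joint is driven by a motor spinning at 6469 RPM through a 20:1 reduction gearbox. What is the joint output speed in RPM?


omega_joint = omega_motor / N = 6469 / 20 = 323.4500

323.4500 RPM


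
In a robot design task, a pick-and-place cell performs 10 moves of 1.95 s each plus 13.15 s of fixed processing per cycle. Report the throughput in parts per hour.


T_cycle = 10*1.95 + 13.15 = 32.6500 s
rate = 3600/T = 110.2603

110.2603 parts/hour


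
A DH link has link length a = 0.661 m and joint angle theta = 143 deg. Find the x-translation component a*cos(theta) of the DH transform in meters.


a*cos(theta) = 0.661*cos(143 deg) = -0.5279

-0.5279 m


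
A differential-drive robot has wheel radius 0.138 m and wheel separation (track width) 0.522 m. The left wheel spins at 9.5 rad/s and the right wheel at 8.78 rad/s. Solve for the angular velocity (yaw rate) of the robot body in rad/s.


omega = r*(wR - wL)/L = 0.138*(8.78 - (9.5))/0.522 = -0.1903

-0.1903 rad/s


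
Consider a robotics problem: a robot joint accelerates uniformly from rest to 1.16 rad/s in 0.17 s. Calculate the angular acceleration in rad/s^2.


alpha = delta_omega / t = 1.16 / 0.17 = 6.8235

6.8235 rad/s^2


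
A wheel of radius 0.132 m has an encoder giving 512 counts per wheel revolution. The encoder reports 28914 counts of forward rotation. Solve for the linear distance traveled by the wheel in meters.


revs = 28914/512 = 56.472656
d = revs * 2*pi*r = 56.472656 * 2*pi*0.132 = 46.8373

46.8373 m


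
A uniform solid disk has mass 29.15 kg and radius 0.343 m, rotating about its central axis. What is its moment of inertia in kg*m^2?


I = (1/2)*m*R^2 = 0.5*29.15*0.343^2 = 1.7147

1.7147 kg*m^2


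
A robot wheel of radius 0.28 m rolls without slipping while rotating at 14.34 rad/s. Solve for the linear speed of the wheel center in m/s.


v = omega * r = 14.34 * 0.28 = 4.0152

4.0152 m/s


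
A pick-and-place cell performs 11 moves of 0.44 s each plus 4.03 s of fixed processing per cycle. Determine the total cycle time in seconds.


T = 11*0.44 + 4.03 = 8.8700

8.8700 s


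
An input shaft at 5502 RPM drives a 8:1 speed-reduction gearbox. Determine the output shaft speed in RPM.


omega_out = omega_in / N = 5502 / 8 = 687.7500

687.7500 RPM


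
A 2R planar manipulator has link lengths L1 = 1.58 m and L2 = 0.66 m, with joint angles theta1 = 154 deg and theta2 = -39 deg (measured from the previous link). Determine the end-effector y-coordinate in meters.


y = L1*sin(th1) + L2*sin(th1+th2) = 1.58*sin(154 deg) + 0.66*sin(115 deg) = 1.2908

1.2908 m


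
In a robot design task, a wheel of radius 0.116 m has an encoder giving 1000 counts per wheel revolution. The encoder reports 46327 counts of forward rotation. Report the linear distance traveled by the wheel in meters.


revs = 46327/1000 = 46.327000
d = revs * 2*pi*r = 46.327000 * 2*pi*0.116 = 33.7654

33.7654 m


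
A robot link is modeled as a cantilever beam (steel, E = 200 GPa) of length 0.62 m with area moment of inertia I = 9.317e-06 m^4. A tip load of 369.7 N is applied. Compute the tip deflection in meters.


delta = F*L^3/(3*E*I) = 369.7*0.62^3/(3*2.000e+11*9.317e-06)
      = 88.1098616/5590200 = 1.5761e-05

1.5761e-05 m


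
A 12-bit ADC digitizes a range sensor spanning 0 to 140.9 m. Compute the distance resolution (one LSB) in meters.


res = range / 2^n = 140.9/2^12 = 140.9/4096 = 0.0344

0.0344 m


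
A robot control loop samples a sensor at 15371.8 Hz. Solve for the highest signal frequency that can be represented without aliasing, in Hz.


f_max = f_s/2 = 15371.8/2 = 7685.9000

7685.9000 Hz


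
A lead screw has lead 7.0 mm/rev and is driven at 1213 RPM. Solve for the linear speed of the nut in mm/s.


v = lead * (RPM/60) = 7.0*1213/60 = 141.5167

141.5167 mm/s


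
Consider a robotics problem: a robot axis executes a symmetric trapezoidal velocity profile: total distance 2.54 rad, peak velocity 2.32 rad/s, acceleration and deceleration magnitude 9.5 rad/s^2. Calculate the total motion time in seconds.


t_acc = v/a = 2.32/9.5 = 0.244211 s
d_acc = v^2/(2a) = 0.283284 rad (each ramp)
d_cruise = 2.54 - 2*0.283284 = 1.973432 rad
t_cruise = 1.973432/2.32 = 0.850617 s
t_total = 2*0.244211 + 0.850617 = 1.3390

1.3390 s


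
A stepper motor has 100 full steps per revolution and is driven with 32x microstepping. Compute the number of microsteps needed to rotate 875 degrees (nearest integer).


step_size = 360/(100*32) = 360/3200 = 0.112500 deg
n = 875/(360/3200) = 875*3200/360 = 7777.7778 -> 7778

7778 steps


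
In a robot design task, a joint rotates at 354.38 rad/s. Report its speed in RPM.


RPM = 354.38 * 60/(2*pi) = 3384.0797

3384.0797 RPM


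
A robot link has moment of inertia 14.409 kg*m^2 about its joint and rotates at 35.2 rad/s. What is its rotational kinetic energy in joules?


KE = (1/2)*I*omega^2 = 0.5*14.409*35.2^2 = 8926.6637

8926.6637 J


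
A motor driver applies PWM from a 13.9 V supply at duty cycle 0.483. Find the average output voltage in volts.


V_avg = V_supply * D = 13.9*0.483 = 6.7137

6.7137 V


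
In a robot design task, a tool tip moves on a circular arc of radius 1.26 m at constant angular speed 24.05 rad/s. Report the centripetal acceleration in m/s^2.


a_c = omega^2 * r = 24.05^2 * 1.26 = 728.7871

728.7871 m/s^2


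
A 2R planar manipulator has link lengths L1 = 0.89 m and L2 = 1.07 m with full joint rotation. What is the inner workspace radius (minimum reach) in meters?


r_min = |L1 - L2| = |0.89 - 1.07| = 0.1800

0.1800 m


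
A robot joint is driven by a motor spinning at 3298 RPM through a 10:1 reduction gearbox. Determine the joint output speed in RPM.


omega_joint = omega_motor / N = 3298 / 10 = 329.8000

329.8000 RPM


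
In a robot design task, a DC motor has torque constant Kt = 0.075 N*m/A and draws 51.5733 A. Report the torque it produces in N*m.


tau = Kt * I = 0.075*51.5733 = 3.8680

3.8680 N*m


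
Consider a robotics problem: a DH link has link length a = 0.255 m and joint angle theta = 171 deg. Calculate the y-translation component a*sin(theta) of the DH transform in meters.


a*sin(theta) = 0.255*sin(171 deg) = 0.0399

0.0399 m


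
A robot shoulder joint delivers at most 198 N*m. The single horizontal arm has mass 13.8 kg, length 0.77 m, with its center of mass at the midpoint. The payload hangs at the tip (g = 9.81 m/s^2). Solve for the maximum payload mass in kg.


tau_arm = m_arm*g*(L/2) = 13.8*9.81*0.77/2 = 52.1205 N*m
tau_payload = tau_max - tau_arm = 198 - 52.1205 = 145.8795
m_payload = tau_payload / (g*L) = 145.8795 / (9.81*0.77) = 19.3123

19.3123 kg


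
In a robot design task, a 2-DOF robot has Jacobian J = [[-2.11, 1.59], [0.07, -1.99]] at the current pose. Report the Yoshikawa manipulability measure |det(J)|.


det(J) = -2.11*-1.99 - (1.59)*(0.07) = 4.0876
|det(J)| = 4.0876

4.0876


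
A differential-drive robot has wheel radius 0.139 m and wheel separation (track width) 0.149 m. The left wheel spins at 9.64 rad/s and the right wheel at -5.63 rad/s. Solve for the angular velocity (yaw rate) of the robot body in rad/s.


omega = r*(wR - wL)/L = 0.139*(-5.63 - (9.64))/0.149 = -14.2452

-14.2452 rad/s


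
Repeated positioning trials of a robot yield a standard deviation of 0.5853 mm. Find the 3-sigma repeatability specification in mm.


repeatability = 3*sigma = 3*0.5853 = 1.7559

1.7559 mm


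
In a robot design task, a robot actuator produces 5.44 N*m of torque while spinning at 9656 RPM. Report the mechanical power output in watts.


omega = 9656 * 2*pi/60 = 1011.173955 rad/s
P = tau * omega = 5.44 * 1011.173955 = 5500.7863

5500.7863 W


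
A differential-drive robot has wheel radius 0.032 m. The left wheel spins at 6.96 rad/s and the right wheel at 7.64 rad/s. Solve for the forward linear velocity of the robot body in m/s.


v = r*(wR + wL)/2 = 0.032*(7.64 + 6.96)/2 = 0.2336

0.2336 m/s


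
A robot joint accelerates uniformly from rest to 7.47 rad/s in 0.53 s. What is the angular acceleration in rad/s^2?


alpha = delta_omega / t = 7.47 / 0.53 = 14.0943

14.0943 rad/s^2


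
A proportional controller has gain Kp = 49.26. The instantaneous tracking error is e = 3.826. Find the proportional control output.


u_P = Kp * e = 49.26 * 3.826 = 188.4688

188.4688


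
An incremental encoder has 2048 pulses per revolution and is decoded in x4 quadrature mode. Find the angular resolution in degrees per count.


resolution = 360 / (PPR * 4) = 360 / 8192 = 0.0439

0.0439 degrees


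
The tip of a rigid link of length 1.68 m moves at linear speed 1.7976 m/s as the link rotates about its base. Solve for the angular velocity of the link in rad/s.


omega = v / L = 1.7976 / 1.68 = 1.0700

1.0700 rad/s


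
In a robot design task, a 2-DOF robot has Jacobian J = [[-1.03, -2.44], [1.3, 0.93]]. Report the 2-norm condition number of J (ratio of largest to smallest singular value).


JJ^T eigenvalues: trace(JJ^T) = 9.5694, det(JJ^T) = det(J)^2 = 4.90223881
s_max^2 = (9.5694 + sqrt(71.96446112))/2 = 9.02629348
s_min^2 = (9.5694 - sqrt(71.96446112))/2 = 0.54310652
kappa = s_max/s_min = sqrt(9.02629348/0.54310652) = 4.0767

4.0767


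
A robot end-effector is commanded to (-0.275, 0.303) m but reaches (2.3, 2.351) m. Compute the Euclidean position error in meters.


dx = 2.3 - (-0.275) = 2.5750, dy = 2.351 - (0.303) = 2.0480
err = sqrt(6.630625 + 4.194304) = 3.2901

3.2901 m


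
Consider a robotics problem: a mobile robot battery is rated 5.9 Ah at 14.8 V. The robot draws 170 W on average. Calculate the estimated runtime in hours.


E = 5.9*14.8 = 87.3200 Wh
t = E/P = 87.3200/170 = 0.5136

0.5136 hours


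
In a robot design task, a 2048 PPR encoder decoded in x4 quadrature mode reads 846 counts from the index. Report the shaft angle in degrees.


angle = counts * 360 / (PPR*4) = 846 * 360 / 8192 = 37.1777

37.1777 degrees


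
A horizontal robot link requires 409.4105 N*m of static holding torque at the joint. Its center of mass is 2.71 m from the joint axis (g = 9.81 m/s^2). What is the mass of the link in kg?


m = tau / (g*L) = 409.4105 / (9.81 * 2.71) = 15.4000

15.4000 kg


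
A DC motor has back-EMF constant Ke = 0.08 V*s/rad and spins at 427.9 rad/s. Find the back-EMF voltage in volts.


V_emf = Ke * omega = 0.08*427.9 = 34.2320

34.2320 V


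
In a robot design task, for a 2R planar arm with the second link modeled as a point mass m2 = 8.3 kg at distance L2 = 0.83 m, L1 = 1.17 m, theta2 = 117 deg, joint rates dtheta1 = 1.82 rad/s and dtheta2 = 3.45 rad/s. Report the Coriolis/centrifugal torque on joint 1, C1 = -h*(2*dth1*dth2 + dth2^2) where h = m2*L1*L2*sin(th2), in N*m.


h = m2*L1*L2*sin(th2) = 8.3*1.17*0.83*sin(117 deg) = 7.181628
C1 = -h*(2*1.82*3.45 + 3.45^2) = -7.181628*24.4605 = -175.6662

-175.6662 N*m


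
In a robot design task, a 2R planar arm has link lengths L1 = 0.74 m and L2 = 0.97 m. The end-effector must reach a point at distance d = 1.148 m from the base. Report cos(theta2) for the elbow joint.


cos(th2) = (d^2 - L1^2 - L2^2)/(2*L1*L2) = (1.148^2 - 0.74^2 - 0.97^2)/(2*0.74*0.97) = -0.1188

-0.1188


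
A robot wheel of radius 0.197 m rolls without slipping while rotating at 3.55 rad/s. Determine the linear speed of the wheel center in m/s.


v = omega * r = 3.55 * 0.197 = 0.6994

0.6994 m/s


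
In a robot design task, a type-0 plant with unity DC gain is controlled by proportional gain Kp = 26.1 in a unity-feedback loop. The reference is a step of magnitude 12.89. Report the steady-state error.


e_ss = R/(1 + Kp) = 12.89/(1 + 26.1) = 12.89/27.1000 = 0.4756

0.4756


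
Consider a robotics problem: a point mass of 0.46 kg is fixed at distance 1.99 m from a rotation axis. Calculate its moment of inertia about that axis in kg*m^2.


I = m*r^2 = 0.46*1.99^2 = 1.8216

1.8216 kg*m^2


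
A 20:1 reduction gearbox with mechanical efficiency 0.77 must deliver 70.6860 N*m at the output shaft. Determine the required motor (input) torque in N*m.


tau_in = tau_out / (N * eta) = 70.6860 / (20 * 0.77) = 4.5900

4.5900 N*m


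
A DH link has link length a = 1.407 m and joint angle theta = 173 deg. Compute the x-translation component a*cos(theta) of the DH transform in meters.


a*cos(theta) = 1.407*cos(173 deg) = -1.3965

-1.3965 m


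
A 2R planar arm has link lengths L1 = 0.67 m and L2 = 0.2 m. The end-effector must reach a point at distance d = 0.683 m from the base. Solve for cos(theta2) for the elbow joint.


cos(th2) = (d^2 - L1^2 - L2^2)/(2*L1*L2) = (0.683^2 - 0.67^2 - 0.2^2)/(2*0.67*0.2) = -0.0836

-0.0836


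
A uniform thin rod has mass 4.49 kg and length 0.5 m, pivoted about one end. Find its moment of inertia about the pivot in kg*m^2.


I = (1/3)*m*L^2 = (1/3)*4.49*0.5^2 = 0.3742

0.3742 kg*m^2


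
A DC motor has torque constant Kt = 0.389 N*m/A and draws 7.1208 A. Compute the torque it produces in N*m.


tau = Kt * I = 0.389*7.1208 = 2.7700

2.7700 N*m


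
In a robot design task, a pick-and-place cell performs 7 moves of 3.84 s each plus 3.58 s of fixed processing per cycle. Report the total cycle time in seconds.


T = 7*3.84 + 3.58 = 30.4600

30.4600 s


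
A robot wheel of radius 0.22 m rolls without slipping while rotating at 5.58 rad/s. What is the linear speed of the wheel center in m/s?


v = omega * r = 5.58 * 0.22 = 1.2276

1.2276 m/s


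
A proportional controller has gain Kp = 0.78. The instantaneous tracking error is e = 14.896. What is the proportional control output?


u_P = Kp * e = 0.78 * 14.896 = 11.6189

11.6189


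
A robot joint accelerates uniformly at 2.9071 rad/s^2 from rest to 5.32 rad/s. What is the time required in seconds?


t = delta_omega / alpha = 5.32 / 2.9071 = 1.8300

1.8300 s


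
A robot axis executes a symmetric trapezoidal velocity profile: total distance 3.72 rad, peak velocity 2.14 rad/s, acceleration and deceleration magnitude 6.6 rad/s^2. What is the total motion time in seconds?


t_acc = v/a = 2.14/6.6 = 0.324242 s
d_acc = v^2/(2a) = 0.346939 rad (each ramp)
d_cruise = 3.72 - 2*0.346939 = 3.026122 rad
t_cruise = 3.026122/2.14 = 1.414076 s
t_total = 2*0.324242 + 1.414076 = 2.0626

2.0626 s


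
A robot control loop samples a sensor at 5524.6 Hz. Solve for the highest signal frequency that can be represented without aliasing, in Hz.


f_max = f_s/2 = 5524.6/2 = 2762.3000

2762.3000 Hz


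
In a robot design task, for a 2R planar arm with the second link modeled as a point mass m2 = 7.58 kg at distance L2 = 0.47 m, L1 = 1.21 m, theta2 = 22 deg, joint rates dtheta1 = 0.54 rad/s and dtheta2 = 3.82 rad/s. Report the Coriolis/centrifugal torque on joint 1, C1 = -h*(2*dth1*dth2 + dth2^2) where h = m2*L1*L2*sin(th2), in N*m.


h = m2*L1*L2*sin(th2) = 7.58*1.21*0.47*sin(22 deg) = 1.614834
C1 = -h*(2*0.54*3.82 + 3.82^2) = -1.614834*18.7180 = -30.2265

-30.2265 N*m


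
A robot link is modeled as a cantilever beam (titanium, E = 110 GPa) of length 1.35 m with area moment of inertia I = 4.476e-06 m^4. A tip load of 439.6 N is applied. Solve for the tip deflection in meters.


delta = F*L^3/(3*E*I) = 439.6*1.35^3/(3*1.100e+11*4.476e-06)
      = 1081.58085/1477080 = 7.3224e-04

7.3224e-04 m


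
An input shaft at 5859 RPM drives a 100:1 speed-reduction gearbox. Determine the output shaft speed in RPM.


omega_out = omega_in / N = 5859 / 100 = 58.5900

58.5900 RPM


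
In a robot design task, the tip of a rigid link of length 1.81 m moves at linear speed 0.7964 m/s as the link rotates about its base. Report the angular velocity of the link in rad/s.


omega = v / L = 0.7964 / 1.81 = 0.4400

0.4400 rad/s


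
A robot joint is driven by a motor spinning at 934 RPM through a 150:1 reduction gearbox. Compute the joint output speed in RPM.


omega_joint = omega_motor / N = 934 / 150 = 6.2267

6.2267 RPM


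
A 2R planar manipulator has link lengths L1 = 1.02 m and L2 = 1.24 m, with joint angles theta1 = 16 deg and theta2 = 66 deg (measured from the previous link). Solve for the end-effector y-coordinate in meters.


y = L1*sin(th1) + L2*sin(th1+th2) = 1.02*sin(16 deg) + 1.24*sin(82 deg) = 1.5091

1.5091 m


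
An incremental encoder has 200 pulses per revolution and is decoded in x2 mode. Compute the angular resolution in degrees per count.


resolution = 360 / (PPR * 2) = 360 / 400 = 0.9000

0.9000 degrees


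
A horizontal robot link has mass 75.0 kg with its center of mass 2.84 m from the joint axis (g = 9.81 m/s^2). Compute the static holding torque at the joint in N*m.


tau = m*g*L = 75.0 * 9.81 * 2.84 = 2089.5300

2089.5300 N*m


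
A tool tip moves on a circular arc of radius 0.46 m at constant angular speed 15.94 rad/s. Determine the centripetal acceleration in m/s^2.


a_c = omega^2 * r = 15.94^2 * 0.46 = 116.8785

116.8785 m/s^2


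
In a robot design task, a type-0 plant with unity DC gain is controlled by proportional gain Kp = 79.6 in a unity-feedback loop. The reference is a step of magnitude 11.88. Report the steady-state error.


e_ss = R/(1 + Kp) = 11.88/(1 + 79.6) = 11.88/80.6000 = 0.1474

0.1474


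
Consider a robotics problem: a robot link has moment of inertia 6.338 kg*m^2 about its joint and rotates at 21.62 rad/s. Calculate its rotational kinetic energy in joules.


KE = (1/2)*I*omega^2 = 0.5*6.338*21.62^2 = 1481.2679

1481.2679 J


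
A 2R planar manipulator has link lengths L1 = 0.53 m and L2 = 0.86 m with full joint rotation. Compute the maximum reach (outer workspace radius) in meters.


r_max = L1 + L2 = 0.53 + 0.86 = 1.3900

1.3900 m


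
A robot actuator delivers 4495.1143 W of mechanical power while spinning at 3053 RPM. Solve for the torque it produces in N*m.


omega = 3053 * 2*pi/60 = 319.709412 rad/s
tau = P / omega = 4495.1143 / 319.709412 = 14.0600

14.0600 N*m


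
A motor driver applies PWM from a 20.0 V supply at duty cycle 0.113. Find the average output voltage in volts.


V_avg = V_supply * D = 20.0*0.113 = 2.2600

2.2600 V


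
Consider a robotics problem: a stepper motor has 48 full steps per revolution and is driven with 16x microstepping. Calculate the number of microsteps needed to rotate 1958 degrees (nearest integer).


step_size = 360/(48*16) = 360/768 = 0.468750 deg
n = 1958/(360/768) = 1958*768/360 = 4177.0667 -> 4177

4177 steps


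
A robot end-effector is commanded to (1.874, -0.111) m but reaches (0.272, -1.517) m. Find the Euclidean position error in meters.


dx = 0.272 - (1.874) = -1.6020, dy = -1.517 - (-0.111) = -1.4060
err = sqrt(2.566404 + 1.976836) = 2.1315

2.1315 m


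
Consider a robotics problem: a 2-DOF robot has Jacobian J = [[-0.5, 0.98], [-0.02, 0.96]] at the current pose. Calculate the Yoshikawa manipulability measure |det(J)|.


det(J) = -0.5*0.96 - (0.98)*(-0.02) = -0.4604
|det(J)| = 0.4604

0.4604


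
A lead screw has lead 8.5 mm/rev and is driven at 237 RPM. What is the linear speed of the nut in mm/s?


v = lead * (RPM/60) = 8.5*237/60 = 33.5750

33.5750 mm/s


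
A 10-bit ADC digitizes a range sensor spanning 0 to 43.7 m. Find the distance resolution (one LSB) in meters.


res = range / 2^n = 43.7/2^10 = 43.7/1024 = 0.0427

0.0427 m


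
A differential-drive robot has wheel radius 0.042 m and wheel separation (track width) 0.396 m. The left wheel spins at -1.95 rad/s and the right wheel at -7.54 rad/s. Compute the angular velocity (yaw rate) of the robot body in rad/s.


omega = r*(wR - wL)/L = 0.042*(-7.54 - (-1.95))/0.396 = -0.5929

-0.5929 rad/s


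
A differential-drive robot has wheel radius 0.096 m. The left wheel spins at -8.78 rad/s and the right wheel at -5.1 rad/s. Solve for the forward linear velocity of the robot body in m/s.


v = r*(wR + wL)/2 = 0.096*(-5.1 + -8.78)/2 = -0.6662

-0.6662 m/s


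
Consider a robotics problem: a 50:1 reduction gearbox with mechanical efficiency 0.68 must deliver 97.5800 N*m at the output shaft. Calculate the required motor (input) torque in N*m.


tau_in = tau_out / (N * eta) = 97.5800 / (50 * 0.68) = 2.8700

2.8700 N*m


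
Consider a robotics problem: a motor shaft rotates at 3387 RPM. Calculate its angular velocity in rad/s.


omega = 3387 * 2*pi/60 = 354.6858

354.6858 rad/s
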